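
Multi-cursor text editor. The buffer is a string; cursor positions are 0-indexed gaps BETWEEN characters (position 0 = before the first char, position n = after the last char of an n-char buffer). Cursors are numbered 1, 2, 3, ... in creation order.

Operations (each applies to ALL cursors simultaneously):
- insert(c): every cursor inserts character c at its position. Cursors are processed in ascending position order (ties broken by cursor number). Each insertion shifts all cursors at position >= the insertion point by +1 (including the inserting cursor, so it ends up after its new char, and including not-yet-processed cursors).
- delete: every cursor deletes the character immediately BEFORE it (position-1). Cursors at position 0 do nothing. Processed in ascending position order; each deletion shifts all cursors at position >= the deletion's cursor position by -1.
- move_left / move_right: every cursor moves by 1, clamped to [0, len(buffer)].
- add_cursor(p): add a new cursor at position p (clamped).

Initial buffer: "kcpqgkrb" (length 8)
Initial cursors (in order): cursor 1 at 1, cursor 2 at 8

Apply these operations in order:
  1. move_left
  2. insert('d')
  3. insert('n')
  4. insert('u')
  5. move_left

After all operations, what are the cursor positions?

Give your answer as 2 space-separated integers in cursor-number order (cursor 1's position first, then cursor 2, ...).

Answer: 2 12

Derivation:
After op 1 (move_left): buffer="kcpqgkrb" (len 8), cursors c1@0 c2@7, authorship ........
After op 2 (insert('d')): buffer="dkcpqgkrdb" (len 10), cursors c1@1 c2@9, authorship 1.......2.
After op 3 (insert('n')): buffer="dnkcpqgkrdnb" (len 12), cursors c1@2 c2@11, authorship 11.......22.
After op 4 (insert('u')): buffer="dnukcpqgkrdnub" (len 14), cursors c1@3 c2@13, authorship 111.......222.
After op 5 (move_left): buffer="dnukcpqgkrdnub" (len 14), cursors c1@2 c2@12, authorship 111.......222.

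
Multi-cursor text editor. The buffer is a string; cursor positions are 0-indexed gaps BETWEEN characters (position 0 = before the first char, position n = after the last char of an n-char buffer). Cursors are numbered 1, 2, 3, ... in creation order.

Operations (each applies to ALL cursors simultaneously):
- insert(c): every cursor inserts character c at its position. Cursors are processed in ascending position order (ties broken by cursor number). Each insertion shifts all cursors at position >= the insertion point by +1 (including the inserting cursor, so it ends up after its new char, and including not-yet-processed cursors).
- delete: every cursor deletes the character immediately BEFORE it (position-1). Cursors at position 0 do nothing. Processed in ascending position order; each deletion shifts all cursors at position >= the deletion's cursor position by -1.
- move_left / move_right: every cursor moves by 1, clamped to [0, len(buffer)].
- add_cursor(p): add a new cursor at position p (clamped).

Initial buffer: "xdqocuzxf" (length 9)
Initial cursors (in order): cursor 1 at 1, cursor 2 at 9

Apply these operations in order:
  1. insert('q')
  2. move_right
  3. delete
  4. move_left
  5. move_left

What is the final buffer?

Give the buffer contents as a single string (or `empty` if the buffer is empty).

Answer: xqqocuzxf

Derivation:
After op 1 (insert('q')): buffer="xqdqocuzxfq" (len 11), cursors c1@2 c2@11, authorship .1........2
After op 2 (move_right): buffer="xqdqocuzxfq" (len 11), cursors c1@3 c2@11, authorship .1........2
After op 3 (delete): buffer="xqqocuzxf" (len 9), cursors c1@2 c2@9, authorship .1.......
After op 4 (move_left): buffer="xqqocuzxf" (len 9), cursors c1@1 c2@8, authorship .1.......
After op 5 (move_left): buffer="xqqocuzxf" (len 9), cursors c1@0 c2@7, authorship .1.......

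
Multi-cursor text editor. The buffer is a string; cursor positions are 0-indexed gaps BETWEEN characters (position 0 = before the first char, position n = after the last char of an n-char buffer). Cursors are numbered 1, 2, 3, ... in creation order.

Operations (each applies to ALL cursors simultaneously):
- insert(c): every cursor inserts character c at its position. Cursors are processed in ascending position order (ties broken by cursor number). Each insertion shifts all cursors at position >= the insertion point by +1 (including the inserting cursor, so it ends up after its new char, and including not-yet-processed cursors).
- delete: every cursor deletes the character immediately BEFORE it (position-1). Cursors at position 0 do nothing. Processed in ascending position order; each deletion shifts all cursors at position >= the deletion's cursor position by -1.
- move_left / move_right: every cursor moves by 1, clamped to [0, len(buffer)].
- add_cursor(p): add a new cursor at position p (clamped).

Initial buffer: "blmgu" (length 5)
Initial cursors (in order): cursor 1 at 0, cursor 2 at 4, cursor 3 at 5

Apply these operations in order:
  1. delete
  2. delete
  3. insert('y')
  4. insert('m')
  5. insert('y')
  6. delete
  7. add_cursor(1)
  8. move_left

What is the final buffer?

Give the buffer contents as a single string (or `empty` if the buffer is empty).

After op 1 (delete): buffer="blm" (len 3), cursors c1@0 c2@3 c3@3, authorship ...
After op 2 (delete): buffer="b" (len 1), cursors c1@0 c2@1 c3@1, authorship .
After op 3 (insert('y')): buffer="ybyy" (len 4), cursors c1@1 c2@4 c3@4, authorship 1.23
After op 4 (insert('m')): buffer="ymbyymm" (len 7), cursors c1@2 c2@7 c3@7, authorship 11.2323
After op 5 (insert('y')): buffer="ymybyymmyy" (len 10), cursors c1@3 c2@10 c3@10, authorship 111.232323
After op 6 (delete): buffer="ymbyymm" (len 7), cursors c1@2 c2@7 c3@7, authorship 11.2323
After op 7 (add_cursor(1)): buffer="ymbyymm" (len 7), cursors c4@1 c1@2 c2@7 c3@7, authorship 11.2323
After op 8 (move_left): buffer="ymbyymm" (len 7), cursors c4@0 c1@1 c2@6 c3@6, authorship 11.2323

Answer: ymbyymm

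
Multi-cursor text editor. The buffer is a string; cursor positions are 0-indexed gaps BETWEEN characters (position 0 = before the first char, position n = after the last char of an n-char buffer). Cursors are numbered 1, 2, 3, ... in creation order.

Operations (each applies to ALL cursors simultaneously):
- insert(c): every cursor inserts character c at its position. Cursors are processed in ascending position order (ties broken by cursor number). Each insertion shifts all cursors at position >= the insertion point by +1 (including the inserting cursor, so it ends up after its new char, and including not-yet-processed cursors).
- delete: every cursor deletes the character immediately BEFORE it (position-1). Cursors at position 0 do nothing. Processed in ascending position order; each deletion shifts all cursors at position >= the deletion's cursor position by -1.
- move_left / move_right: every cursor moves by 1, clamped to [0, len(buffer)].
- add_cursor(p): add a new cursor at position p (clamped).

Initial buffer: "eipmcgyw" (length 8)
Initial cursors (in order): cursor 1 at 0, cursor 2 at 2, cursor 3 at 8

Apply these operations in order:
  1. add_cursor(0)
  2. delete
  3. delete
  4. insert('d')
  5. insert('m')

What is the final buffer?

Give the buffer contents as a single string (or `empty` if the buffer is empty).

After op 1 (add_cursor(0)): buffer="eipmcgyw" (len 8), cursors c1@0 c4@0 c2@2 c3@8, authorship ........
After op 2 (delete): buffer="epmcgy" (len 6), cursors c1@0 c4@0 c2@1 c3@6, authorship ......
After op 3 (delete): buffer="pmcg" (len 4), cursors c1@0 c2@0 c4@0 c3@4, authorship ....
After op 4 (insert('d')): buffer="dddpmcgd" (len 8), cursors c1@3 c2@3 c4@3 c3@8, authorship 124....3
After op 5 (insert('m')): buffer="dddmmmpmcgdm" (len 12), cursors c1@6 c2@6 c4@6 c3@12, authorship 124124....33

Answer: dddmmmpmcgdm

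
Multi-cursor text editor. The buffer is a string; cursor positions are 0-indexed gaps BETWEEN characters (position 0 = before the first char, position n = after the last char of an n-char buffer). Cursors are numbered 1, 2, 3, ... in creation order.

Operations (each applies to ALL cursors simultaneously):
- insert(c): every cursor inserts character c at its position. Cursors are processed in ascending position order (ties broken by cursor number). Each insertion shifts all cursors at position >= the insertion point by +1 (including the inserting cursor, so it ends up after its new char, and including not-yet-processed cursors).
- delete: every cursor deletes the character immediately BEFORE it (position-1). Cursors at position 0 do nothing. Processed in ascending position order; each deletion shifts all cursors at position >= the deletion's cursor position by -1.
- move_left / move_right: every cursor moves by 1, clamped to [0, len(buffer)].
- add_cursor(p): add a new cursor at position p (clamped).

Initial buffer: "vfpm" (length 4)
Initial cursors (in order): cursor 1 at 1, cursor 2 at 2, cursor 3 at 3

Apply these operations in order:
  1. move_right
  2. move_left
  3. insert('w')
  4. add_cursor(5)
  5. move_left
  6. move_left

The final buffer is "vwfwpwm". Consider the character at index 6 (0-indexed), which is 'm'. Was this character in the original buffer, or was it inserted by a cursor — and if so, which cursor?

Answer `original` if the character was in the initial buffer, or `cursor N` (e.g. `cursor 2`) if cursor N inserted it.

Answer: original

Derivation:
After op 1 (move_right): buffer="vfpm" (len 4), cursors c1@2 c2@3 c3@4, authorship ....
After op 2 (move_left): buffer="vfpm" (len 4), cursors c1@1 c2@2 c3@3, authorship ....
After op 3 (insert('w')): buffer="vwfwpwm" (len 7), cursors c1@2 c2@4 c3@6, authorship .1.2.3.
After op 4 (add_cursor(5)): buffer="vwfwpwm" (len 7), cursors c1@2 c2@4 c4@5 c3@6, authorship .1.2.3.
After op 5 (move_left): buffer="vwfwpwm" (len 7), cursors c1@1 c2@3 c4@4 c3@5, authorship .1.2.3.
After op 6 (move_left): buffer="vwfwpwm" (len 7), cursors c1@0 c2@2 c4@3 c3@4, authorship .1.2.3.
Authorship (.=original, N=cursor N): . 1 . 2 . 3 .
Index 6: author = original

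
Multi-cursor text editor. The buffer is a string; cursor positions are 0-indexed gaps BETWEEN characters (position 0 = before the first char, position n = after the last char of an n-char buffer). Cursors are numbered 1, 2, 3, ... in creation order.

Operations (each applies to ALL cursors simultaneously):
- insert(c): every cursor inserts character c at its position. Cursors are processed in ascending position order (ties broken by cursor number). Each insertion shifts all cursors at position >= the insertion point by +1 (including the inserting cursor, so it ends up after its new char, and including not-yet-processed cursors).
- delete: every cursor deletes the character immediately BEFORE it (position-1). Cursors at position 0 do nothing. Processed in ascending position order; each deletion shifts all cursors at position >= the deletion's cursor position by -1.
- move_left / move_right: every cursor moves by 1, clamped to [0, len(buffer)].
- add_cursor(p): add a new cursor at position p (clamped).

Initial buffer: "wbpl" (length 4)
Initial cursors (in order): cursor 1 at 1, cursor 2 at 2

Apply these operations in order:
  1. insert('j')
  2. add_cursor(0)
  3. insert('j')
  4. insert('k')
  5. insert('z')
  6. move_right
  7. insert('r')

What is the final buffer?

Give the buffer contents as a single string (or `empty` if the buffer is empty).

Answer: jkzwrjjkzbrjjkzprl

Derivation:
After op 1 (insert('j')): buffer="wjbjpl" (len 6), cursors c1@2 c2@4, authorship .1.2..
After op 2 (add_cursor(0)): buffer="wjbjpl" (len 6), cursors c3@0 c1@2 c2@4, authorship .1.2..
After op 3 (insert('j')): buffer="jwjjbjjpl" (len 9), cursors c3@1 c1@4 c2@7, authorship 3.11.22..
After op 4 (insert('k')): buffer="jkwjjkbjjkpl" (len 12), cursors c3@2 c1@6 c2@10, authorship 33.111.222..
After op 5 (insert('z')): buffer="jkzwjjkzbjjkzpl" (len 15), cursors c3@3 c1@8 c2@13, authorship 333.1111.2222..
After op 6 (move_right): buffer="jkzwjjkzbjjkzpl" (len 15), cursors c3@4 c1@9 c2@14, authorship 333.1111.2222..
After op 7 (insert('r')): buffer="jkzwrjjkzbrjjkzprl" (len 18), cursors c3@5 c1@11 c2@17, authorship 333.31111.12222.2.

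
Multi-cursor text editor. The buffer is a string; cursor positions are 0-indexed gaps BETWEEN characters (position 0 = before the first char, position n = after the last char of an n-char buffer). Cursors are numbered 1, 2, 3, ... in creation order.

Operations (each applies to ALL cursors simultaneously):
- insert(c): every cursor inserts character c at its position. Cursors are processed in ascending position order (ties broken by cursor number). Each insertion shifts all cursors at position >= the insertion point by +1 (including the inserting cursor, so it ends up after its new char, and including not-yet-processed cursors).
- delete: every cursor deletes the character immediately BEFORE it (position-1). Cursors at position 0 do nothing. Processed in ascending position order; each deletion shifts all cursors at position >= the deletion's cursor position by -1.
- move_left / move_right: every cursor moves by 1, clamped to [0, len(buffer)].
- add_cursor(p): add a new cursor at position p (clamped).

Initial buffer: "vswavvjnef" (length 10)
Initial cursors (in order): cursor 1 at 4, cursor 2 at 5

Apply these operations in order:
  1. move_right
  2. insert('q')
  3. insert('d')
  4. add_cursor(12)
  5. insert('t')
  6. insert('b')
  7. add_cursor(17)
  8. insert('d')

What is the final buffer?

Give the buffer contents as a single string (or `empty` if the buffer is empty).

After op 1 (move_right): buffer="vswavvjnef" (len 10), cursors c1@5 c2@6, authorship ..........
After op 2 (insert('q')): buffer="vswavqvqjnef" (len 12), cursors c1@6 c2@8, authorship .....1.2....
After op 3 (insert('d')): buffer="vswavqdvqdjnef" (len 14), cursors c1@7 c2@10, authorship .....11.22....
After op 4 (add_cursor(12)): buffer="vswavqdvqdjnef" (len 14), cursors c1@7 c2@10 c3@12, authorship .....11.22....
After op 5 (insert('t')): buffer="vswavqdtvqdtjntef" (len 17), cursors c1@8 c2@12 c3@15, authorship .....111.222..3..
After op 6 (insert('b')): buffer="vswavqdtbvqdtbjntbef" (len 20), cursors c1@9 c2@14 c3@18, authorship .....1111.2222..33..
After op 7 (add_cursor(17)): buffer="vswavqdtbvqdtbjntbef" (len 20), cursors c1@9 c2@14 c4@17 c3@18, authorship .....1111.2222..33..
After op 8 (insert('d')): buffer="vswavqdtbdvqdtbdjntdbdef" (len 24), cursors c1@10 c2@16 c4@20 c3@22, authorship .....11111.22222..3433..

Answer: vswavqdtbdvqdtbdjntdbdef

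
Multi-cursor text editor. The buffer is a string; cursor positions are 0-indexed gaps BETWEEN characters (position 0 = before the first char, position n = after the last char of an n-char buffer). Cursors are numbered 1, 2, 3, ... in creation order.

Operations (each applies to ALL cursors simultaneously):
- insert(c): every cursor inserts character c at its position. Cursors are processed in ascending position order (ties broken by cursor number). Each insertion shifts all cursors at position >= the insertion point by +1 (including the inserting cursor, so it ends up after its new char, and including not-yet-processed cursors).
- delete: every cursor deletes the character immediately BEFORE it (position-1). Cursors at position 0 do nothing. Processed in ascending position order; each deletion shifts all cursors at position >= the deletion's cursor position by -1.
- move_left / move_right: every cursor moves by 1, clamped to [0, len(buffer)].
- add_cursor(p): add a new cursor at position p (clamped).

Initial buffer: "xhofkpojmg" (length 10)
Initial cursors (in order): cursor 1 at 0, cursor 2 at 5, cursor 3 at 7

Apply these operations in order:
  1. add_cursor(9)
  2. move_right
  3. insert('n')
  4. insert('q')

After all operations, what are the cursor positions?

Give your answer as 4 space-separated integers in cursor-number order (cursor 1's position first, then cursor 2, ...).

After op 1 (add_cursor(9)): buffer="xhofkpojmg" (len 10), cursors c1@0 c2@5 c3@7 c4@9, authorship ..........
After op 2 (move_right): buffer="xhofkpojmg" (len 10), cursors c1@1 c2@6 c3@8 c4@10, authorship ..........
After op 3 (insert('n')): buffer="xnhofkpnojnmgn" (len 14), cursors c1@2 c2@8 c3@11 c4@14, authorship .1.....2..3..4
After op 4 (insert('q')): buffer="xnqhofkpnqojnqmgnq" (len 18), cursors c1@3 c2@10 c3@14 c4@18, authorship .11.....22..33..44

Answer: 3 10 14 18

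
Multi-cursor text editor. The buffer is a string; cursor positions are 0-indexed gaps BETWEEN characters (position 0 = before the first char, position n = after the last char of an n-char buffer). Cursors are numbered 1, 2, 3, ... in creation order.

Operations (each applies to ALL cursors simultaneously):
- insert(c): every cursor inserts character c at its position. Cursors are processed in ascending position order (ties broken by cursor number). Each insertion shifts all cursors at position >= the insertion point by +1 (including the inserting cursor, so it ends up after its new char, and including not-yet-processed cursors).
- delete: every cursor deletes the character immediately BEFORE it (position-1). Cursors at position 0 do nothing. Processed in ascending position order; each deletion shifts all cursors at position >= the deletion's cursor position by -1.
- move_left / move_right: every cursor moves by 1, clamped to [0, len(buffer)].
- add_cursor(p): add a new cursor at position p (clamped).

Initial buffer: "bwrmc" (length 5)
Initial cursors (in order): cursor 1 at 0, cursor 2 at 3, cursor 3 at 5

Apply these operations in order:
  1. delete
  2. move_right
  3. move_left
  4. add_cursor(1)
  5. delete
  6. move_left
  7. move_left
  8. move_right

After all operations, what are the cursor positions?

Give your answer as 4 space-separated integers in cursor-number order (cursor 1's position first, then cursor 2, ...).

Answer: 1 1 1 1

Derivation:
After op 1 (delete): buffer="bwm" (len 3), cursors c1@0 c2@2 c3@3, authorship ...
After op 2 (move_right): buffer="bwm" (len 3), cursors c1@1 c2@3 c3@3, authorship ...
After op 3 (move_left): buffer="bwm" (len 3), cursors c1@0 c2@2 c3@2, authorship ...
After op 4 (add_cursor(1)): buffer="bwm" (len 3), cursors c1@0 c4@1 c2@2 c3@2, authorship ...
After op 5 (delete): buffer="m" (len 1), cursors c1@0 c2@0 c3@0 c4@0, authorship .
After op 6 (move_left): buffer="m" (len 1), cursors c1@0 c2@0 c3@0 c4@0, authorship .
After op 7 (move_left): buffer="m" (len 1), cursors c1@0 c2@0 c3@0 c4@0, authorship .
After op 8 (move_right): buffer="m" (len 1), cursors c1@1 c2@1 c3@1 c4@1, authorship .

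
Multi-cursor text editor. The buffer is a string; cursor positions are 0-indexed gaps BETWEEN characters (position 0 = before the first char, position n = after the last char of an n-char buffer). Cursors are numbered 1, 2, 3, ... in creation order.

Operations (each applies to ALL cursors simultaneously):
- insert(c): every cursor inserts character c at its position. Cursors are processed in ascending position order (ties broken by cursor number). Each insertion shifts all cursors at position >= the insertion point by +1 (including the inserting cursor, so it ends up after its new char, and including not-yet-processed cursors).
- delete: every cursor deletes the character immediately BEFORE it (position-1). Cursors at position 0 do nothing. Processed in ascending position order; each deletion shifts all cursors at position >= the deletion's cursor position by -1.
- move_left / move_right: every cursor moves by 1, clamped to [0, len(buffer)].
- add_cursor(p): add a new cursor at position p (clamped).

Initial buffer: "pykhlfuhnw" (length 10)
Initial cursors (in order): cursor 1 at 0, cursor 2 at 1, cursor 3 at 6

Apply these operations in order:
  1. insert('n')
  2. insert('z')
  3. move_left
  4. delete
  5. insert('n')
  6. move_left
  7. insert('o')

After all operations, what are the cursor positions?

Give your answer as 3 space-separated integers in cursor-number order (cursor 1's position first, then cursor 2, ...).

After op 1 (insert('n')): buffer="npnykhlfnuhnw" (len 13), cursors c1@1 c2@3 c3@9, authorship 1.2.....3....
After op 2 (insert('z')): buffer="nzpnzykhlfnzuhnw" (len 16), cursors c1@2 c2@5 c3@12, authorship 11.22.....33....
After op 3 (move_left): buffer="nzpnzykhlfnzuhnw" (len 16), cursors c1@1 c2@4 c3@11, authorship 11.22.....33....
After op 4 (delete): buffer="zpzykhlfzuhnw" (len 13), cursors c1@0 c2@2 c3@8, authorship 1.2.....3....
After op 5 (insert('n')): buffer="nzpnzykhlfnzuhnw" (len 16), cursors c1@1 c2@4 c3@11, authorship 11.22.....33....
After op 6 (move_left): buffer="nzpnzykhlfnzuhnw" (len 16), cursors c1@0 c2@3 c3@10, authorship 11.22.....33....
After op 7 (insert('o')): buffer="onzponzykhlfonzuhnw" (len 19), cursors c1@1 c2@5 c3@13, authorship 111.222.....333....

Answer: 1 5 13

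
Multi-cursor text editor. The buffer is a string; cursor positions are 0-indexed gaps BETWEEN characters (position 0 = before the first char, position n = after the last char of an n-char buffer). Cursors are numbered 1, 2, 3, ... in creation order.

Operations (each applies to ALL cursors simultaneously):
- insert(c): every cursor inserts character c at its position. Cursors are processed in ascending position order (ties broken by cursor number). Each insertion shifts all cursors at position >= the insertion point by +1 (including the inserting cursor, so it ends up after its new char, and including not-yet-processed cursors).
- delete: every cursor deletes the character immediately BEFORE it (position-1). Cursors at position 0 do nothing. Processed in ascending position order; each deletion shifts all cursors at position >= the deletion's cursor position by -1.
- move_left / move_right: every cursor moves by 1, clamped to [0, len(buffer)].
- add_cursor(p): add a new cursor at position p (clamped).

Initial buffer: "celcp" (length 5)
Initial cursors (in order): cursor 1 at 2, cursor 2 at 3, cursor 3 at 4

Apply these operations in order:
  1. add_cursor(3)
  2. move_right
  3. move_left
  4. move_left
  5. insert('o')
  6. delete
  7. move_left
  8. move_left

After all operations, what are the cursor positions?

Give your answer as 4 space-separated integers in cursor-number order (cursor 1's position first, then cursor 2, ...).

Answer: 0 0 1 0

Derivation:
After op 1 (add_cursor(3)): buffer="celcp" (len 5), cursors c1@2 c2@3 c4@3 c3@4, authorship .....
After op 2 (move_right): buffer="celcp" (len 5), cursors c1@3 c2@4 c4@4 c3@5, authorship .....
After op 3 (move_left): buffer="celcp" (len 5), cursors c1@2 c2@3 c4@3 c3@4, authorship .....
After op 4 (move_left): buffer="celcp" (len 5), cursors c1@1 c2@2 c4@2 c3@3, authorship .....
After op 5 (insert('o')): buffer="coeoolocp" (len 9), cursors c1@2 c2@5 c4@5 c3@7, authorship .1.24.3..
After op 6 (delete): buffer="celcp" (len 5), cursors c1@1 c2@2 c4@2 c3@3, authorship .....
After op 7 (move_left): buffer="celcp" (len 5), cursors c1@0 c2@1 c4@1 c3@2, authorship .....
After op 8 (move_left): buffer="celcp" (len 5), cursors c1@0 c2@0 c4@0 c3@1, authorship .....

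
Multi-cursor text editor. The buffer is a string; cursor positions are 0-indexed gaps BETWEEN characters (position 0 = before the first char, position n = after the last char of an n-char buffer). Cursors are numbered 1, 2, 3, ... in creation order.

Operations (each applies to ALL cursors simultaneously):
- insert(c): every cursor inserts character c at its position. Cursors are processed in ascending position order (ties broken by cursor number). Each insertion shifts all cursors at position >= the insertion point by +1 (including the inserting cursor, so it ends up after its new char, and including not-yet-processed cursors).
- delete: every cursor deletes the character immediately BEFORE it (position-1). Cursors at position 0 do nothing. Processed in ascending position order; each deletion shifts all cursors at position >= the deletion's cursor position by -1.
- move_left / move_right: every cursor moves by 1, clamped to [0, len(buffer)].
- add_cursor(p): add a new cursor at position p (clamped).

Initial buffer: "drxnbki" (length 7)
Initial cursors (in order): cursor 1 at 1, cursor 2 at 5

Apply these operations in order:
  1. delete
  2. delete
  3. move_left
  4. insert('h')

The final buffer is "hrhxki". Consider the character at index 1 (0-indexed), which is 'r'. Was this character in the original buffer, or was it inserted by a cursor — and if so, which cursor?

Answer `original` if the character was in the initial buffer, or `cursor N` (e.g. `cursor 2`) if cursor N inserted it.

After op 1 (delete): buffer="rxnki" (len 5), cursors c1@0 c2@3, authorship .....
After op 2 (delete): buffer="rxki" (len 4), cursors c1@0 c2@2, authorship ....
After op 3 (move_left): buffer="rxki" (len 4), cursors c1@0 c2@1, authorship ....
After op 4 (insert('h')): buffer="hrhxki" (len 6), cursors c1@1 c2@3, authorship 1.2...
Authorship (.=original, N=cursor N): 1 . 2 . . .
Index 1: author = original

Answer: original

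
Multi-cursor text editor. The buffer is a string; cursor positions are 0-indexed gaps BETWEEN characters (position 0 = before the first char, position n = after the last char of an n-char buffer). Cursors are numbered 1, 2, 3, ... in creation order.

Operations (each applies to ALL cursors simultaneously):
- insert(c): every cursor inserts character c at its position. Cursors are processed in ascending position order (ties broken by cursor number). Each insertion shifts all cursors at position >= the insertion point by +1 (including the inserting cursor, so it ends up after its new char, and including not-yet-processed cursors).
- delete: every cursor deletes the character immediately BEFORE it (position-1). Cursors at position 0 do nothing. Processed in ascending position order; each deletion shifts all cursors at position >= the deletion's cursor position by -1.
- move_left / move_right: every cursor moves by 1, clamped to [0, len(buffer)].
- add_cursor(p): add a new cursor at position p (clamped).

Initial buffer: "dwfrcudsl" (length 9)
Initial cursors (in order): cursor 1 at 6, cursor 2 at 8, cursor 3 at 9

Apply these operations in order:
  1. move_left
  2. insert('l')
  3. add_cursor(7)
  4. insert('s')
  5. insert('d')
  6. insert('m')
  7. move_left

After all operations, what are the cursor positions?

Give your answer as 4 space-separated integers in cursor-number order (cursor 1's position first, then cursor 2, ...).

After op 1 (move_left): buffer="dwfrcudsl" (len 9), cursors c1@5 c2@7 c3@8, authorship .........
After op 2 (insert('l')): buffer="dwfrcludlsll" (len 12), cursors c1@6 c2@9 c3@11, authorship .....1..2.3.
After op 3 (add_cursor(7)): buffer="dwfrcludlsll" (len 12), cursors c1@6 c4@7 c2@9 c3@11, authorship .....1..2.3.
After op 4 (insert('s')): buffer="dwfrclsusdlsslsl" (len 16), cursors c1@7 c4@9 c2@12 c3@15, authorship .....11.4.22.33.
After op 5 (insert('d')): buffer="dwfrclsdusddlsdslsdl" (len 20), cursors c1@8 c4@11 c2@15 c3@19, authorship .....111.44.222.333.
After op 6 (insert('m')): buffer="dwfrclsdmusdmdlsdmslsdml" (len 24), cursors c1@9 c4@13 c2@18 c3@23, authorship .....1111.444.2222.3333.
After op 7 (move_left): buffer="dwfrclsdmusdmdlsdmslsdml" (len 24), cursors c1@8 c4@12 c2@17 c3@22, authorship .....1111.444.2222.3333.

Answer: 8 17 22 12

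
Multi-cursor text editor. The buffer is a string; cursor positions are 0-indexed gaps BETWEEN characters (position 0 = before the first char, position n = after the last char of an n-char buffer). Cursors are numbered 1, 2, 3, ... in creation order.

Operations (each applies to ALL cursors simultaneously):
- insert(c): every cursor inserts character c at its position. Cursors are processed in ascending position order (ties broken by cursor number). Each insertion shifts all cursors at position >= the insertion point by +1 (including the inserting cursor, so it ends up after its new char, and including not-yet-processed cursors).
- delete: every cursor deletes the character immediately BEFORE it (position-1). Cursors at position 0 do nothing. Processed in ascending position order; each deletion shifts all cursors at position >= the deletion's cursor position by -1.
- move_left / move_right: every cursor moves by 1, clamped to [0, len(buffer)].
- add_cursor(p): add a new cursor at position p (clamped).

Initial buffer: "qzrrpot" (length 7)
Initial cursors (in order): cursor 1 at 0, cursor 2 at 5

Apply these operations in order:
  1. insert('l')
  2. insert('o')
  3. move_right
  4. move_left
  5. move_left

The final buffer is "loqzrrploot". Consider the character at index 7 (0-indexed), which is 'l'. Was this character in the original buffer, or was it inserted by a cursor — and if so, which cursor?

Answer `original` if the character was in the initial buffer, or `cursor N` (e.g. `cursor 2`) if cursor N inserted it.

Answer: cursor 2

Derivation:
After op 1 (insert('l')): buffer="lqzrrplot" (len 9), cursors c1@1 c2@7, authorship 1.....2..
After op 2 (insert('o')): buffer="loqzrrploot" (len 11), cursors c1@2 c2@9, authorship 11.....22..
After op 3 (move_right): buffer="loqzrrploot" (len 11), cursors c1@3 c2@10, authorship 11.....22..
After op 4 (move_left): buffer="loqzrrploot" (len 11), cursors c1@2 c2@9, authorship 11.....22..
After op 5 (move_left): buffer="loqzrrploot" (len 11), cursors c1@1 c2@8, authorship 11.....22..
Authorship (.=original, N=cursor N): 1 1 . . . . . 2 2 . .
Index 7: author = 2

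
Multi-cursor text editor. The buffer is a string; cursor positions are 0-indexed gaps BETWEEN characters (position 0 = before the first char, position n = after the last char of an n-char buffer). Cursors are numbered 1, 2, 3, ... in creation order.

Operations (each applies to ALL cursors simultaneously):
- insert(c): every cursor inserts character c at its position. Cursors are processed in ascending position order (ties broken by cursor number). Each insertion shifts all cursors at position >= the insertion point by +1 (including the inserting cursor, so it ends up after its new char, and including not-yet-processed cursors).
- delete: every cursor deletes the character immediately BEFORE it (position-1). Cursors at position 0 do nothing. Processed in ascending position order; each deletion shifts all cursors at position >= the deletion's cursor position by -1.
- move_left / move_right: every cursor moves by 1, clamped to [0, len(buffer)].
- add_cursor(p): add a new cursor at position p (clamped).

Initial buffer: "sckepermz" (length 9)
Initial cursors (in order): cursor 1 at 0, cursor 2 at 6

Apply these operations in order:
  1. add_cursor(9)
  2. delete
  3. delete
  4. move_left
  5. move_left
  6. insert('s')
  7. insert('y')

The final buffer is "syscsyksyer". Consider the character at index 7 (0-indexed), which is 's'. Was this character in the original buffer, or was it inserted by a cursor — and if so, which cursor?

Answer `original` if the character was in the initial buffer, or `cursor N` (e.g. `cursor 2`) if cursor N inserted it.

After op 1 (add_cursor(9)): buffer="sckepermz" (len 9), cursors c1@0 c2@6 c3@9, authorship .........
After op 2 (delete): buffer="sckeprm" (len 7), cursors c1@0 c2@5 c3@7, authorship .......
After op 3 (delete): buffer="scker" (len 5), cursors c1@0 c2@4 c3@5, authorship .....
After op 4 (move_left): buffer="scker" (len 5), cursors c1@0 c2@3 c3@4, authorship .....
After op 5 (move_left): buffer="scker" (len 5), cursors c1@0 c2@2 c3@3, authorship .....
After op 6 (insert('s')): buffer="sscskser" (len 8), cursors c1@1 c2@4 c3@6, authorship 1..2.3..
After op 7 (insert('y')): buffer="syscsyksyer" (len 11), cursors c1@2 c2@6 c3@9, authorship 11..22.33..
Authorship (.=original, N=cursor N): 1 1 . . 2 2 . 3 3 . .
Index 7: author = 3

Answer: cursor 3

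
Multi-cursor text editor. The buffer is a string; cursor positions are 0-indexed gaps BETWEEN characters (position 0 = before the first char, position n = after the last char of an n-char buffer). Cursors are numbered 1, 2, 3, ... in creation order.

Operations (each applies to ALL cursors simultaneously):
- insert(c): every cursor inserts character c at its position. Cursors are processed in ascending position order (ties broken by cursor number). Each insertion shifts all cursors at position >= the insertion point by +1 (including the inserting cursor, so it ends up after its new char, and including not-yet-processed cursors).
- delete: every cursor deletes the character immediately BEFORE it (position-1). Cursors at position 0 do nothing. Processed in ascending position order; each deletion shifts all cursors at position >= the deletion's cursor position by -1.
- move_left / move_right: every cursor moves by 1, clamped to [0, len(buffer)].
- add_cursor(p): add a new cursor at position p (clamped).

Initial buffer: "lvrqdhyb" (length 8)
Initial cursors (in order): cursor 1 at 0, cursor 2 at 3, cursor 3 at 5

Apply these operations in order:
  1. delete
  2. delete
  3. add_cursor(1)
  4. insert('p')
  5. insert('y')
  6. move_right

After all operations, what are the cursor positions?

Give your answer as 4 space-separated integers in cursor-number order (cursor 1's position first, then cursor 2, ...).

Answer: 3 10 10 10

Derivation:
After op 1 (delete): buffer="lvqhyb" (len 6), cursors c1@0 c2@2 c3@3, authorship ......
After op 2 (delete): buffer="lhyb" (len 4), cursors c1@0 c2@1 c3@1, authorship ....
After op 3 (add_cursor(1)): buffer="lhyb" (len 4), cursors c1@0 c2@1 c3@1 c4@1, authorship ....
After op 4 (insert('p')): buffer="plppphyb" (len 8), cursors c1@1 c2@5 c3@5 c4@5, authorship 1.234...
After op 5 (insert('y')): buffer="pylpppyyyhyb" (len 12), cursors c1@2 c2@9 c3@9 c4@9, authorship 11.234234...
After op 6 (move_right): buffer="pylpppyyyhyb" (len 12), cursors c1@3 c2@10 c3@10 c4@10, authorship 11.234234...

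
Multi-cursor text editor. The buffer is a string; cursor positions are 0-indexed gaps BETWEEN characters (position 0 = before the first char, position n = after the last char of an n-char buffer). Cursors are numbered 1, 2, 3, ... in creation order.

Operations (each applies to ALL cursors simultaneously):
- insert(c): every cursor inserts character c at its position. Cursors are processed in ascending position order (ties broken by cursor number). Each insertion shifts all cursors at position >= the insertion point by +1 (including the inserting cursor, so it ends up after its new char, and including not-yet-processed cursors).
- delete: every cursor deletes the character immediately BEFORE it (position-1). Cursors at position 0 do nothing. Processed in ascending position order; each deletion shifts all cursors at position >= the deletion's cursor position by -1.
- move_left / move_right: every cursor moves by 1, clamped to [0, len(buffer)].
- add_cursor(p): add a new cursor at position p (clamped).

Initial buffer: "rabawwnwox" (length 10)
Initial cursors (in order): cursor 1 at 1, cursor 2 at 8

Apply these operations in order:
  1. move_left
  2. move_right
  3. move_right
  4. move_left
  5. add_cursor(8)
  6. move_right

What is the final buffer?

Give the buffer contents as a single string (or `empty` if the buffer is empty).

After op 1 (move_left): buffer="rabawwnwox" (len 10), cursors c1@0 c2@7, authorship ..........
After op 2 (move_right): buffer="rabawwnwox" (len 10), cursors c1@1 c2@8, authorship ..........
After op 3 (move_right): buffer="rabawwnwox" (len 10), cursors c1@2 c2@9, authorship ..........
After op 4 (move_left): buffer="rabawwnwox" (len 10), cursors c1@1 c2@8, authorship ..........
After op 5 (add_cursor(8)): buffer="rabawwnwox" (len 10), cursors c1@1 c2@8 c3@8, authorship ..........
After op 6 (move_right): buffer="rabawwnwox" (len 10), cursors c1@2 c2@9 c3@9, authorship ..........

Answer: rabawwnwox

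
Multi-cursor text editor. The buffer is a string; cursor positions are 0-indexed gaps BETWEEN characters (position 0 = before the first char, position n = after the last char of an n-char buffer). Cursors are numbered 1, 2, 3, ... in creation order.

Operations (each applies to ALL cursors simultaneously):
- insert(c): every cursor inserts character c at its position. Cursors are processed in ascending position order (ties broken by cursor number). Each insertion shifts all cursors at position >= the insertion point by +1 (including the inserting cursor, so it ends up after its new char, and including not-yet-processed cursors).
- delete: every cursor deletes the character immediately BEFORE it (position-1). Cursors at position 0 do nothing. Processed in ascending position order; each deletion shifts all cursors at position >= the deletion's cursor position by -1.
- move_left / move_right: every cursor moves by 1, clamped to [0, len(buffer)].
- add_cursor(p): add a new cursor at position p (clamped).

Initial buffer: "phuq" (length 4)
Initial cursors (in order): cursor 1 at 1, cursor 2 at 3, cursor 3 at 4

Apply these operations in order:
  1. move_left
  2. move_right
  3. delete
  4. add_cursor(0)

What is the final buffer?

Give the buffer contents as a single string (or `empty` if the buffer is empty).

After op 1 (move_left): buffer="phuq" (len 4), cursors c1@0 c2@2 c3@3, authorship ....
After op 2 (move_right): buffer="phuq" (len 4), cursors c1@1 c2@3 c3@4, authorship ....
After op 3 (delete): buffer="h" (len 1), cursors c1@0 c2@1 c3@1, authorship .
After op 4 (add_cursor(0)): buffer="h" (len 1), cursors c1@0 c4@0 c2@1 c3@1, authorship .

Answer: h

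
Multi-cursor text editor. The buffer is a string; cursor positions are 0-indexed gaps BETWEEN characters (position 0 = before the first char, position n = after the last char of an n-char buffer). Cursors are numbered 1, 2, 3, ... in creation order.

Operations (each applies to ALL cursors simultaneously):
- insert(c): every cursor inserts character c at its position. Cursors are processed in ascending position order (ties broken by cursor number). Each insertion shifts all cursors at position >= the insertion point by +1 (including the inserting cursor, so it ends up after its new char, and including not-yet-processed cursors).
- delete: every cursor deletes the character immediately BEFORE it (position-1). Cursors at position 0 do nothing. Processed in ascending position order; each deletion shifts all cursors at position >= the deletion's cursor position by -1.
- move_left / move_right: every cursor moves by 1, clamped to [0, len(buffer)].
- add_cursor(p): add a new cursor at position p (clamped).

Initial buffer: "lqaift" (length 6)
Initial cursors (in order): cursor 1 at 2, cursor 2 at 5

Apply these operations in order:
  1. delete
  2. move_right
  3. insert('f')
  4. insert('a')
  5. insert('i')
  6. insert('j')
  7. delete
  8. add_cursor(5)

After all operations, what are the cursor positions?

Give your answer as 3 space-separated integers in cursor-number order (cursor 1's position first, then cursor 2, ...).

Answer: 5 10 5

Derivation:
After op 1 (delete): buffer="lait" (len 4), cursors c1@1 c2@3, authorship ....
After op 2 (move_right): buffer="lait" (len 4), cursors c1@2 c2@4, authorship ....
After op 3 (insert('f')): buffer="lafitf" (len 6), cursors c1@3 c2@6, authorship ..1..2
After op 4 (insert('a')): buffer="lafaitfa" (len 8), cursors c1@4 c2@8, authorship ..11..22
After op 5 (insert('i')): buffer="lafaiitfai" (len 10), cursors c1@5 c2@10, authorship ..111..222
After op 6 (insert('j')): buffer="lafaijitfaij" (len 12), cursors c1@6 c2@12, authorship ..1111..2222
After op 7 (delete): buffer="lafaiitfai" (len 10), cursors c1@5 c2@10, authorship ..111..222
After op 8 (add_cursor(5)): buffer="lafaiitfai" (len 10), cursors c1@5 c3@5 c2@10, authorship ..111..222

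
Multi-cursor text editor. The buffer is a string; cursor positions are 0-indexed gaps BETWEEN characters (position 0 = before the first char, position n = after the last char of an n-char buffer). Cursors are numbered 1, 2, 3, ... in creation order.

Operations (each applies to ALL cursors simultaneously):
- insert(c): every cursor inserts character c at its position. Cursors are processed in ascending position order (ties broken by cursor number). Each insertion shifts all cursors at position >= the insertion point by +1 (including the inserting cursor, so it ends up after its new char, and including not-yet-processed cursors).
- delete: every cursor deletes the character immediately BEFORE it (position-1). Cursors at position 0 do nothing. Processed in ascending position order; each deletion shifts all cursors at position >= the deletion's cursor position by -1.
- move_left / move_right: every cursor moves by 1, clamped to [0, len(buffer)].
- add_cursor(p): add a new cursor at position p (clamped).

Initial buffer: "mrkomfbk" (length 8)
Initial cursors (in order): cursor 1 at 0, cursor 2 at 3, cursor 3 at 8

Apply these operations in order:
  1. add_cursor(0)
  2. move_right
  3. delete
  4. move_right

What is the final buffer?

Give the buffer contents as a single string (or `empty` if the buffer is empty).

Answer: rkmfb

Derivation:
After op 1 (add_cursor(0)): buffer="mrkomfbk" (len 8), cursors c1@0 c4@0 c2@3 c3@8, authorship ........
After op 2 (move_right): buffer="mrkomfbk" (len 8), cursors c1@1 c4@1 c2@4 c3@8, authorship ........
After op 3 (delete): buffer="rkmfb" (len 5), cursors c1@0 c4@0 c2@2 c3@5, authorship .....
After op 4 (move_right): buffer="rkmfb" (len 5), cursors c1@1 c4@1 c2@3 c3@5, authorship .....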